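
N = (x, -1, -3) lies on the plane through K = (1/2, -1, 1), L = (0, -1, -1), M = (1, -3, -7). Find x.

A normal to the plane is n = KL × KM = (-4, -5, 1).
N lies in the plane iff n · KN = 0.
This gives (-4)x + (-2) = 0, so x = -1/2.

-1/2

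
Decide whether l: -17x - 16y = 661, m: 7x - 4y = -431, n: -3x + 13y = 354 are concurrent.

Lines aᵢx + bᵢy = cᵢ with pairwise distinct directions are concurrent exactly when det[aᵢ bᵢ cᵢ] = 0.
Here the determinant is 0.
It vanishes, so the lines are concurrent at (-53, 15).

Yes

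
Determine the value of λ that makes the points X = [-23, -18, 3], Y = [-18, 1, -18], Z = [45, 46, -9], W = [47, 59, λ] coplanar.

Normal to plane XYZ: n = (1116, -1368, -972); plane equation n·P = -3960.
Requiring n·W = -3960: (-972)λ + (-28260) = -3960.
So λ = -25.

-25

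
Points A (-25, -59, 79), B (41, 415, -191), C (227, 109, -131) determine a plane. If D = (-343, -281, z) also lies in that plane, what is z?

Coplanarity requires AB · (AC × AD) = 0.
AB = (66, 474, -270), AC = (252, 168, -210); the triple product is linear in z with coefficient -108360 and constant term 37817640.
Setting it to zero: z = 349.

349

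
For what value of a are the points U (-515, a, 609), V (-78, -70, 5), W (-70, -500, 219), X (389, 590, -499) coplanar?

The points are coplanar iff UV · (UW × UX) = 0.
Expanding, this is linear in a: (-103970)a + (-98771500) = 0.
So a = -950.

-950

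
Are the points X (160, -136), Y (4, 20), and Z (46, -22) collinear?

Yes

XY = (-156, 156), XZ = (-114, 114).
Twice the signed area of △XYZ is (-156)(114) − (156)(-114) = 0.
The triangle is degenerate (zero area), so the points are collinear.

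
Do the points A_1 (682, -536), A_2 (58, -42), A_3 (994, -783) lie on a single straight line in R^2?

A_1A_2 = (-624, 494), A_1A_3 = (312, -247).
det[A_1A_2; A_1A_3] = (-624)(-247) − (494)(312) = 0.
The determinant is zero, so the points are collinear.

Yes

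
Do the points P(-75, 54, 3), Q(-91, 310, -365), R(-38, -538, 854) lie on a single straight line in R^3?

Yes

PQ = (-16, 256, -368), PR = (37, -592, 851).
Each component of PR is -37/16 times the corresponding component of PQ, so PR = -37/16·PQ and the points are collinear.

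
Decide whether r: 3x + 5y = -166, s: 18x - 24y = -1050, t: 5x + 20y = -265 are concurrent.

Lines aᵢx + bᵢy = cᵢ with pairwise distinct directions are concurrent exactly when det[aᵢ bᵢ cᵢ] = 0.
Here the determinant is 0.
It vanishes, so the lines are concurrent at (-57, 1).

Yes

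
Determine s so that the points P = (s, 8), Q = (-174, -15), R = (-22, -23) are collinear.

-611

The three points are collinear iff det[PQ; PR] = 0.
This determinant is linear in s: (8)s + (4888) = 0, so s = -611.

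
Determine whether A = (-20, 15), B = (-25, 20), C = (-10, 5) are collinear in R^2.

AB = (-5, 5), AC = (10, -10).
det[AB; AC] = (-5)(-10) − (5)(10) = 0.
The determinant is zero, so the points are collinear.

Yes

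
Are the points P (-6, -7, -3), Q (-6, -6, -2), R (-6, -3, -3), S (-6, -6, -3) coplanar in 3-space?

The four points are coplanar iff the 3×3 determinant with rows PQ, PR, PS is zero.
Rows: (0, 1, 1), (0, 4, 0), (0, 1, 0).
Expanding along the first row: (0)(0) − (1)(0) + (1)(0) = 0.
Zero determinant ⇒ coplanar.

Yes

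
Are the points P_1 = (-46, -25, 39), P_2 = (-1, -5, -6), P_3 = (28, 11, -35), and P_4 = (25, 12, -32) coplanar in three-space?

With P_1 as base: P_1P_2 = (45, 20, -45), P_1P_3 = (74, 36, -74), P_1P_4 = (71, 37, -71).
P_1P_3 × P_1P_4 = (182, 0, 182).
P_1P_2 · (P_1P_3 × P_1P_4) = 0.
The scalar triple product vanishes, so the four points are coplanar.

Yes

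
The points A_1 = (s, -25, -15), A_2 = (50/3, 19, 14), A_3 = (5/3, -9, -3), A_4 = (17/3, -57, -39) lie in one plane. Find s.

3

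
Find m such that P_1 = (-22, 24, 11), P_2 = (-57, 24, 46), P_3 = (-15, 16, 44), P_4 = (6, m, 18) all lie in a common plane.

Coplanarity ⇔ det[P_1P_2; P_1P_3; P_1P_4] = 0.
Expanding, this is linear in m: (1400)m + (-23800) = 0.
So m = 17.

17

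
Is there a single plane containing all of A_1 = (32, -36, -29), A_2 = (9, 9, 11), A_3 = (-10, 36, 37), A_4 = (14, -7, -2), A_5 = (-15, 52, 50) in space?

The plane through A_1, A_2, A_3 has normal n = A_1A_2 × A_1A_3 = (90, -162, 234) and equation n·P = 1926.
Checking the remaining points: n·A_4 = 1926, n·A_5 = 1926.
All equal 1926, so all 5 points lie in one plane.

Yes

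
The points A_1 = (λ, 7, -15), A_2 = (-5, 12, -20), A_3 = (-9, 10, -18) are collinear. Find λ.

Collinearity requires A_1A_2 × A_1A_3 = 0; each component is linear in λ.
The y-component gives (2)λ + (30) = 0, so λ = -15.
The remaining components then also vanish.

-15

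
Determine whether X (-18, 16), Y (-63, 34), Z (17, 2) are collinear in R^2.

XY = (-45, 18), XZ = (35, -14).
det[XY; XZ] = (-45)(-14) − (18)(35) = 0.
The determinant is zero, so the points are collinear.

Yes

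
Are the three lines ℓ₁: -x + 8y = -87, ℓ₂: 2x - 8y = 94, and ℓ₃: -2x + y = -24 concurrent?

Yes

The three lines meet at one point iff the augmented coefficient matrix [aᵢ bᵢ cᵢ] has rank < 3, i.e. its determinant vanishes.
Here the determinant is 0.
It vanishes, so the lines are concurrent at (7, -10).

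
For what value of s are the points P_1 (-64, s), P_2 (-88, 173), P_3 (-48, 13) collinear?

77

Collinearity: (P_1 − P_2) must be parallel to (P_3 − P_2) = (40, -160).
Cross-multiplying the components: (s − 173)·(40) = (24)·(-160).
Solving gives s = 77.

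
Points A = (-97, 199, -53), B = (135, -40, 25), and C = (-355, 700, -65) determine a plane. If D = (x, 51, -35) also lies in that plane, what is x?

Coplanarity requires AB · (AC × AD) = 0.
AB = (232, -239, 78), AC = (-258, 501, -12); the triple product is linear in x with coefficient -36210 and constant term 36210.
Setting it to zero: x = 1.

1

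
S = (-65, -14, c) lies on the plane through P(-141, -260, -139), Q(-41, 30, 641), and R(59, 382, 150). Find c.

A normal to the plane is n = PQ × PR = (-416950, 127100, 6200).
S lies in the plane iff n · PS = 0.
This gives (6200)c + (440200) = 0, so c = -71.

-71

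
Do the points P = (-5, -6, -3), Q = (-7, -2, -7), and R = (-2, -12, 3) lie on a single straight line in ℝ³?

Yes

PQ = (-2, 4, -4), PR = (3, -6, 6).
Each component of PR is -3/2 times the corresponding component of PQ, so PR = -3/2·PQ and the points are collinear.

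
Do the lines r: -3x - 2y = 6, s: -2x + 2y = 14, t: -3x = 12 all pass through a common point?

Yes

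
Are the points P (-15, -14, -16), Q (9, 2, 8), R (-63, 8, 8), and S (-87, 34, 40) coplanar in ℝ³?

The four points are coplanar iff the 3×3 determinant with rows PQ, PR, PS is zero.
Rows: (24, 16, 24), (-48, 22, 24), (-72, 48, 56).
Expanding along the first row: (24)(80) − (16)(-960) + (24)(-720) = 0.
Zero determinant ⇒ coplanar.

Yes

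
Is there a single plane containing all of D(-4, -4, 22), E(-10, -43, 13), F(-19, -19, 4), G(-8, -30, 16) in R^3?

Yes

The four points are coplanar iff the 3×3 determinant with rows DE, DF, DG is zero.
Rows: (-6, -39, -9), (-15, -15, -18), (-4, -26, -6).
Expanding along the first row: (-6)(-378) − (-39)(18) + (-9)(330) = 0.
Zero determinant ⇒ coplanar.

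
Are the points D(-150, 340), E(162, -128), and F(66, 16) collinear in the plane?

Yes

DE = (312, -468), DF = (216, -324).
Twice the signed area of △DEF is (312)(-324) − (-468)(216) = 0.
The triangle is degenerate (zero area), so the points are collinear.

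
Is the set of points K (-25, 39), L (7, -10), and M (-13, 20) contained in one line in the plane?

No

KL = (32, -49), KM = (12, -19).
Twice the signed area of △KLM is (32)(-19) − (-49)(12) = -20.
The area is nonzero, so the three points are not collinear.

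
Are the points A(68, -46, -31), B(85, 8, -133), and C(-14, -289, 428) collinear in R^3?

No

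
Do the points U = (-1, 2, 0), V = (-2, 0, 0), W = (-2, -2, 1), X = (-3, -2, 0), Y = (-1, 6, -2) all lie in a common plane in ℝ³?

Yes

The plane through U, V, W has normal n = UV × UW = (-2, 1, 2) and equation n·P = 4.
Checking the remaining points: n·X = 4, n·Y = 4.
All equal 4, so all 5 points lie in one plane.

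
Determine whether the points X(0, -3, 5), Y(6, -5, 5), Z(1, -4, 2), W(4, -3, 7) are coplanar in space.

A normal to the plane through X, Y, Z is n = XY × XZ = (6, 18, -4).
The plane has equation n·P = -74. For W: n·W = -58.
-58 ≠ -74, so W is off the plane.

No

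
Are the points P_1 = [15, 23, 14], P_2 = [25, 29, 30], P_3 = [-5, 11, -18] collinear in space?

Yes

P_1P_2 = (10, 6, 16), P_1P_3 = (-20, -12, -32).
P_1P_2 × P_1P_3 = (0, 0, 0).
The cross product vanishes, so the three points are collinear.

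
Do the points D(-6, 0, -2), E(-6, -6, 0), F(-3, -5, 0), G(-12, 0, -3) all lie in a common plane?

With D as base: DE = (0, -6, 2), DF = (3, -5, 2), DG = (-6, 0, -1).
DF × DG = (5, -9, -30).
DE · (DF × DG) = -6.
Since -6 ≠ 0, the four points are not coplanar.

No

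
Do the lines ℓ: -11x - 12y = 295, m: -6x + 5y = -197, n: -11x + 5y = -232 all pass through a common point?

Yes

Intersecting ℓ and m: solving the 2×2 system gives (x, y) = (7, -31).
Substitute into n: (-11)(7) + (5)(-31) = -232.
This equals -232, so (7, -31) lies on all three lines and they are concurrent.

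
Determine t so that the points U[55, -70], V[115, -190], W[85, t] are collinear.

Collinearity: (W − U) must be parallel to (V − U) = (60, -120).
Cross-multiplying the components: (t − (-70))·(60) = (30)·(-120).
Solving gives t = -130.

-130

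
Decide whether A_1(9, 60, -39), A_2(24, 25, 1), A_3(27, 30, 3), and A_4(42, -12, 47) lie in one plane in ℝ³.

With A_1 as base: A_1A_2 = (15, -35, 40), A_1A_3 = (18, -30, 42), A_1A_4 = (33, -72, 86).
A_1A_3 × A_1A_4 = (444, -162, -306).
A_1A_2 · (A_1A_3 × A_1A_4) = 90.
Since 90 ≠ 0, the four points are not coplanar.

No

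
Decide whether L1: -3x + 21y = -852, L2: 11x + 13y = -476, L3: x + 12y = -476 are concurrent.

Yes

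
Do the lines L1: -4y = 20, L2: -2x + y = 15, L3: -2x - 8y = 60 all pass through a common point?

Yes

The three lines meet at one point iff the augmented coefficient matrix [aᵢ bᵢ cᵢ] has rank < 3, i.e. its determinant vanishes.
Here the determinant is 0.
It vanishes, so the lines are concurrent at (-10, -5).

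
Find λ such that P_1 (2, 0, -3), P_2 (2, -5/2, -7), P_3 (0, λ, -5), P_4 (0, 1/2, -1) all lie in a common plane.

Normal to plane P_1P_2P_4: n = (-3, 8, -5); plane equation n·P = 9.
Requiring n·P_3 = 9: (8)λ + (25) = 9.
So λ = -2.

-2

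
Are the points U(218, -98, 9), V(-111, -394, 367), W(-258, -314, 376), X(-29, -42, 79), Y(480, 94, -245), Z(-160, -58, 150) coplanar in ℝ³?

The plane through U, V, W has normal n = UV × UW = (-31304, -49665, -69832) and equation n·P = -2585590.
Checking the remaining points: n·X = -2522982, n·Y = -2585590, n·Z = -2585590.
Since n·X = -2522982 ≠ -2585590, X is off the plane and the points are not all coplanar.

No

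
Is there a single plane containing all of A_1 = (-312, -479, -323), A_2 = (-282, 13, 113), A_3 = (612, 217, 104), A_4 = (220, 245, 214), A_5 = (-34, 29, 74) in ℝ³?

The plane through A_1, A_2, A_3 has normal n = A_1A_2 × A_1A_3 = (-93372, 390054, -433728) and equation n·P = -17609658.
Checking the remaining points: n·A_4 = -17796402, n·A_5 = -17609658.
Since n·A_4 = -17796402 ≠ -17609658, A_4 is off the plane and the points are not all coplanar.

No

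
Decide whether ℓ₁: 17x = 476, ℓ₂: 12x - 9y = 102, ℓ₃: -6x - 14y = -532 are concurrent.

Intersecting ℓ₁ and ℓ₂: solving the 2×2 system gives (x, y) = (28, 26).
Substitute into ℓ₃: (-6)(28) + (-14)(26) = -532.
This equals -532, so (28, 26) lies on all three lines and they are concurrent.

Yes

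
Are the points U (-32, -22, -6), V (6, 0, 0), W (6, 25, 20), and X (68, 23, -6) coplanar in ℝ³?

The four points are coplanar iff the 3×3 determinant with rows UV, UW, UX is zero.
Rows: (38, 22, 6), (38, 47, 26), (100, 45, 0).
Expanding along the first row: (38)(-1170) − (22)(-2600) + (6)(-2990) = -5200.
Nonzero ⇒ not coplanar.

No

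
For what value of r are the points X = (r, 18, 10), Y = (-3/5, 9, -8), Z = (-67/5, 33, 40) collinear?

-27/5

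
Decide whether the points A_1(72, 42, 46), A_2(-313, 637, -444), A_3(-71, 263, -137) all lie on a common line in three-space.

A_1A_2 = (-385, 595, -490), A_1A_3 = (-143, 221, -183).
Comparing components 2 and 3: (595)(-183) − (-490)(221) = -595 ≠ 0, so A_1A_2 and A_1A_3 are not parallel and the points are not collinear.

No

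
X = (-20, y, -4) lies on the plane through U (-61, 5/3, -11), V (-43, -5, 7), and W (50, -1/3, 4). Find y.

A normal to the plane is n = UV × UW = (-64, 1728, 704).
X lies in the plane iff n · UX = 0.
This gives (1728)y + (-576) = 0, so y = 1/3.

1/3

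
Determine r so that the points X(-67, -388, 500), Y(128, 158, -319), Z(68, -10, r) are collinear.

-67

Collinearity requires XY × XZ = 0; each component is linear in r.
The x-component gives (546)r + (36582) = 0, so r = -67.
The remaining components then also vanish.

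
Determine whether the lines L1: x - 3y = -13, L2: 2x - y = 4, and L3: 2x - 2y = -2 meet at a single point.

Yes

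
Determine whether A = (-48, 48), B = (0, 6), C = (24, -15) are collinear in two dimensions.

AB = (48, -42), AC = (72, -63).
Twice the signed area of △ABC is (48)(-63) − (-42)(72) = 0.
The triangle is degenerate (zero area), so the points are collinear.

Yes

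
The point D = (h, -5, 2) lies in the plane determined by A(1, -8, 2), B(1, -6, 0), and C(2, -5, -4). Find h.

A normal to the plane is n = AB × AC = (-6, -2, -2).
D lies in the plane iff n · AD = 0.
This gives (-6)h + (0) = 0, so h = 0.

0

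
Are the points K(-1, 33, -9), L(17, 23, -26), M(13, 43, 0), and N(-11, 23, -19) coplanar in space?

The four points are coplanar iff the 3×3 determinant with rows KL, KM, KN is zero.
Rows: (18, -10, -17), (14, 10, 9), (-10, -10, -10).
Expanding along the first row: (18)(-10) − (-10)(-50) + (-17)(-40) = 0.
Zero determinant ⇒ coplanar.

Yes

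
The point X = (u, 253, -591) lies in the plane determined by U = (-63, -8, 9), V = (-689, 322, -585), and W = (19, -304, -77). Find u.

-659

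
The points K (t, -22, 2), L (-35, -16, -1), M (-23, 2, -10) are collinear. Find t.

Direction LM = (12, 18, -9). From the y-coordinate of K, the parameter along the line is τ = (-22 − (-16))/18 = -1/3.
Then t = (-35) + (-1/3)·(12) = -39.

-39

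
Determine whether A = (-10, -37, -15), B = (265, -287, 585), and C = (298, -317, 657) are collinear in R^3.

Yes

AB = (275, -250, 600), AC = (308, -280, 672).
AB × AC = (0, 0, 0).
The cross product vanishes, so the three points are collinear.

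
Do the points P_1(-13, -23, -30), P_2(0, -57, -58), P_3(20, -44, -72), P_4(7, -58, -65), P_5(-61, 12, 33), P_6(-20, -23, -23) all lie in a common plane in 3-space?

The plane through P_1, P_2, P_3 has normal n = P_1P_2 × P_1P_3 = (840, -378, 849) and equation n·P = -27696.
Checking the remaining points: n·P_4 = -27381, n·P_5 = -27759, n·P_6 = -27633.
Since n·P_4 = -27381 ≠ -27696, P_4 is off the plane and the points are not all coplanar.

No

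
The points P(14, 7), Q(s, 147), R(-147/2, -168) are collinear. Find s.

84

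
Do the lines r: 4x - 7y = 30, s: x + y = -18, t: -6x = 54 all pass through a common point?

Intersecting r and s: solving the 2×2 system gives (x, y) = (-96/11, -102/11).
Substitute into t: (-6)(-96/11) + (0)(-102/11) = 576/11.
But t requires 54 ≠ 576/11, so the three lines have no common point.

No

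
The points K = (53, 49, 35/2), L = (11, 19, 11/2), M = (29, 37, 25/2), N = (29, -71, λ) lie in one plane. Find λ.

Normal to plane KLM: n = (6, 78, -216); plane equation n·P = 360.
Requiring n·N = 360: (-216)λ + (-5364) = 360.
So λ = -53/2.

-53/2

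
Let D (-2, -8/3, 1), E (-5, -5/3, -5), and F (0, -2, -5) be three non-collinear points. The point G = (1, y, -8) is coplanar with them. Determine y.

A normal to the plane is n = DE × DF = (-2, -30, -4).
G lies in the plane iff n · DG = 0.
This gives (-30)y + (-50) = 0, so y = -5/3.

-5/3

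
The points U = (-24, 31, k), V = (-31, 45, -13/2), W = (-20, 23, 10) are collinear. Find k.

Direction VW = (11, -22, 33/2). From the x-coordinate of U, the parameter along the line is τ = (-24 − (-31))/11 = 7/11.
Then k = (-13/2) + 7/11·(33/2) = 4.

4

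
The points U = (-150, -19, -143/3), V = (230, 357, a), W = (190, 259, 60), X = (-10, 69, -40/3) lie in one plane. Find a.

292/3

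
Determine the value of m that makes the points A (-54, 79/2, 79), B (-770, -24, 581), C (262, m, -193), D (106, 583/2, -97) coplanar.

511/2

The points are coplanar iff AB · (AC × AD) = 0.
Expanding, this is linear in m: (45696)m + (-11675328) = 0.
So m = 511/2.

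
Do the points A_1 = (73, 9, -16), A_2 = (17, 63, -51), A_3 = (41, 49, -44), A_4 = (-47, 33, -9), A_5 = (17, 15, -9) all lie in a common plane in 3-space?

No

The plane through A_1, A_2, A_3 has normal n = A_1A_2 × A_1A_3 = (-112, -448, -512) and equation n·P = -4016.
Checking the remaining points: n·A_4 = -4912, n·A_5 = -4016.
Since n·A_4 = -4912 ≠ -4016, A_4 is off the plane and the points are not all coplanar.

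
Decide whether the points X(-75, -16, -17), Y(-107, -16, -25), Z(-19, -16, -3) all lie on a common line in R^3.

Yes

XY = (-32, 0, -8), XZ = (56, 0, 14).
Each component of XZ is -7/4 times the corresponding component of XY, so XZ = -7/4·XY and the points are collinear.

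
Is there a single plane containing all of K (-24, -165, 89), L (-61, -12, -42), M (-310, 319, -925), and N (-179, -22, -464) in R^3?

A normal to the plane through K, L, M is n = KL × KM = (-91738, -52, 25850).
The plane has equation n·P = 4510942. For N: n·N = 4427846.
4427846 ≠ 4510942, so N is off the plane.

No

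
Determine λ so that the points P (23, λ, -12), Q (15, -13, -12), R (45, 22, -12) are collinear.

-11/3

Collinearity requires PQ × PR = 0; each component is linear in λ.
The z-component gives (30)λ + (110) = 0, so λ = -11/3.
The remaining components then also vanish.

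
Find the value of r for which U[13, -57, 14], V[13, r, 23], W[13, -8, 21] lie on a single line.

Collinearity requires UV × UW = 0; each component is linear in r.
The x-component gives (7)r + (-42) = 0, so r = 6.
The remaining components then also vanish.

6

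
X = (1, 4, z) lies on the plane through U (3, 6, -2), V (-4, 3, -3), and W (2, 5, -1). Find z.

Coplanarity requires UV · (UW × UX) = 0.
UV = (-7, -3, -1), UW = (-1, -1, 1); the triple product is linear in z with coefficient 4 and constant term 0.
Setting it to zero: z = 0.

0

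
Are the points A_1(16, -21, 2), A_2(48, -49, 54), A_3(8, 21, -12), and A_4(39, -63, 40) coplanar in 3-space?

With A_1 as base: A_1A_2 = (32, -28, 52), A_1A_3 = (-8, 42, -14), A_1A_4 = (23, -42, 38).
A_1A_3 × A_1A_4 = (1008, -18, -630).
A_1A_2 · (A_1A_3 × A_1A_4) = 0.
The scalar triple product vanishes, so the four points are coplanar.

Yes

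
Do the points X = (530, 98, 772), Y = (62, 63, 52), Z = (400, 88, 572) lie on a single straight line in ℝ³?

No

XY = (-468, -35, -720), XZ = (-130, -10, -200).
Comparing components 2 and 3: (-35)(-200) − (-720)(-10) = -200 ≠ 0, so XY and XZ are not parallel and the points are not collinear.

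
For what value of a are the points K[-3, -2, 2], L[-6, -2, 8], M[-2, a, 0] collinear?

Collinearity requires KL × KM = 0; each component is linear in a.
The x-component gives (-6)a + (-12) = 0, so a = -2.
The remaining components then also vanish.

-2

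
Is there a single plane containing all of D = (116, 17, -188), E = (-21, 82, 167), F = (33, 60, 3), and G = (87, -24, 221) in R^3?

No

With D as base: DE = (-137, 65, 355), DF = (-83, 43, 191), DG = (-29, -41, 409).
DF × DG = (25418, 28408, 4650).
DE · (DF × DG) = 15004.
Since 15004 ≠ 0, the four points are not coplanar.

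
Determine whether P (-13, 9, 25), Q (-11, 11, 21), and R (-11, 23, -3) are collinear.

No

PQ = (2, 2, -4), PR = (2, 14, -28).
PQ × PR = (0, 48, 24).
The cross product is nonzero, so the points do not lie on one line.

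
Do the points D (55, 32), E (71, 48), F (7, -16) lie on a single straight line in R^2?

Yes

DE = (16, 16), DF = (-48, -48).
Twice the signed area of △DEF is (16)(-48) − (16)(-48) = 0.
The triangle is degenerate (zero area), so the points are collinear.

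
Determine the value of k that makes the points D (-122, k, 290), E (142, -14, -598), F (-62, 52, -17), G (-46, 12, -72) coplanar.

Coplanarity ⇔ det[DE; DF; DG] = 0.
Expanding, this is linear in k: (1924)k + (-1104376) = 0.
So k = 574.

574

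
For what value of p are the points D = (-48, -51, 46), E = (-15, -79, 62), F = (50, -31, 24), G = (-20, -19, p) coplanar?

Normal to plane DEF: n = (296, 2294, 3404); plane equation n·P = 25382.
Requiring n·G = 25382: (3404)p + (-49506) = 25382.
So p = 22.

22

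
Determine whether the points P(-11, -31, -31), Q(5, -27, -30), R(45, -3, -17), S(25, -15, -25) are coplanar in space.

No

The four points are coplanar iff the 3×3 determinant with rows PQ, PR, PS is zero.
Rows: (16, 4, 1), (56, 28, 14), (36, 16, 6).
Expanding along the first row: (16)(-56) − (4)(-168) + (1)(-112) = -336.
Nonzero ⇒ not coplanar.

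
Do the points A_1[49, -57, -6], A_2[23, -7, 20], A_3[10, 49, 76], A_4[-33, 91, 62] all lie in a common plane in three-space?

The four points are coplanar iff the 3×3 determinant with rows A_1A_2, A_1A_3, A_1A_4 is zero.
Rows: (-26, 50, 26), (-39, 106, 82), (-82, 148, 68).
Expanding along the first row: (-26)(-4928) − (50)(4072) + (26)(2920) = 448.
Nonzero ⇒ not coplanar.

No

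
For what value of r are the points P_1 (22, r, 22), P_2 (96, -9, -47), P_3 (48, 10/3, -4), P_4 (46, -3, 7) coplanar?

8

Coplanarity ⇔ det[P_1P_2; P_1P_3; P_1P_4] = 0.
Expanding, this is linear in r: (-442)r + (3536) = 0.
So r = 8.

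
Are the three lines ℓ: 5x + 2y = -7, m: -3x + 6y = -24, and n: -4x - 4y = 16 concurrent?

Intersecting ℓ and m: solving the 2×2 system gives (x, y) = (1/6, -47/12).
Substitute into n: (-4)(1/6) + (-4)(-47/12) = 15.
But n requires 16 ≠ 15, so the three lines have no common point.

No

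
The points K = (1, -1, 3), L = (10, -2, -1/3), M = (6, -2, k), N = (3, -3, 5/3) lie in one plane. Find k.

Normal to plane KLN: n = (-16/3, 16/3, -16); plane equation n·P = -176/3.
Requiring n·M = -176/3: (-16)k + (-128/3) = -176/3.
So k = 1.

1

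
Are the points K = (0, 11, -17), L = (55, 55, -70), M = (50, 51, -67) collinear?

KL = (55, 44, -53), KM = (50, 40, -50).
KL × KM = (-80, 100, 0).
The cross product is nonzero, so the points do not lie on one line.

No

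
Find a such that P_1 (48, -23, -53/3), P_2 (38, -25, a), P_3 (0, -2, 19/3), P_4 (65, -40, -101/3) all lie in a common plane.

-53/3

The points are coplanar iff P_1P_2 · (P_1P_3 × P_1P_4) = 0.
Expanding, this is linear in a: (459)a + (8109) = 0.
So a = -53/3.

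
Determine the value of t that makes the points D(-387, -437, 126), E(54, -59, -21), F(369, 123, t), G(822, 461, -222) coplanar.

Normal to plane DEG: n = (462, -24255, -60984); plane equation n·P = 2736657.
Requiring n·F = 2736657: (-60984)t + (-2812887) = 2736657.
So t = -91.

-91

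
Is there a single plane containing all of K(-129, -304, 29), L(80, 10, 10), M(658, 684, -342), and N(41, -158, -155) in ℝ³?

With K as base: KL = (209, 314, -19), KM = (787, 988, -371), KN = (170, 146, -184).
KM × KN = (-127626, 81738, -53058).
KL · (KM × KN) = 0.
The scalar triple product vanishes, so the four points are coplanar.

Yes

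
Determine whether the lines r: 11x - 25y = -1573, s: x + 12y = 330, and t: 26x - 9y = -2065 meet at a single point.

Lines aᵢx + bᵢy = cᵢ with pairwise distinct directions are concurrent exactly when det[aᵢ bᵢ cᵢ] = 0.
Here the determinant is -1102.
Nonzero, so no common point exists.

No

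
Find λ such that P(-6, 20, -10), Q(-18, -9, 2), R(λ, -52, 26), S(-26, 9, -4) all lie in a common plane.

-102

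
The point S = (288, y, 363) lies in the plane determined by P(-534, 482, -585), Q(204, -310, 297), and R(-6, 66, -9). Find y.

The plane through P, Q, R has equation −89280x + 40608y + 111168z = 2215296.
Substituting S: (40608)y + (14641344) = 2215296, so y = -306.

-306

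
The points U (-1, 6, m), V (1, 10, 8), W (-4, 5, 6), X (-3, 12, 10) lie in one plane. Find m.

6

Coplanarity ⇔ det[UV; UW; UX] = 0.
Expanding, this is linear in m: (30)m + (-180) = 0.
So m = 6.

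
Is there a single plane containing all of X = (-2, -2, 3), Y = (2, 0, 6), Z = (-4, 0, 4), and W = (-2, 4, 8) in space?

The four points are coplanar iff the 3×3 determinant with rows XY, XZ, XW is zero.
Rows: (4, 2, 3), (-2, 2, 1), (0, 6, 5).
Expanding along the first row: (4)(4) − (2)(-10) + (3)(-12) = 0.
Zero determinant ⇒ coplanar.

Yes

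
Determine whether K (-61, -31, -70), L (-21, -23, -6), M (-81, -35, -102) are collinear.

Yes

KL = (40, 8, 64), KM = (-20, -4, -32).
Each component of KM is -1/2 times the corresponding component of KL, so KM = -1/2·KL and the points are collinear.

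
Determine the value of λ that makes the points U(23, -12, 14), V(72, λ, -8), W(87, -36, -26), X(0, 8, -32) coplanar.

Normal to plane UWX: n = (1904, 3864, 728); plane equation n·P = 7616.
Requiring n·V = 7616: (3864)λ + (131264) = 7616.
So λ = -32.

-32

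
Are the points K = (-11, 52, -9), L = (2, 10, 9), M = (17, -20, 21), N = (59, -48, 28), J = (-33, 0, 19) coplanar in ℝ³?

Yes

The plane through K, L, M has normal n = KL × KM = (36, 114, 240) and equation n·P = 3372.
Checking the remaining points: n·N = 3372, n·J = 3372.
All equal 3372, so all 5 points lie in one plane.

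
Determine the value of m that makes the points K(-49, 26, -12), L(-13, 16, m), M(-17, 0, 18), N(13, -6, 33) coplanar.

Coplanarity ⇔ det[KL; KM; KN] = 0.
Expanding, this is linear in m: (588)m + (-4704) = 0.
So m = 8.

8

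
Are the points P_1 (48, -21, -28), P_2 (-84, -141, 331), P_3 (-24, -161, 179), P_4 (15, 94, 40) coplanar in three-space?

Yes

A normal to the plane through P_1, P_2, P_3 is n = P_1P_2 × P_1P_3 = (25420, 1476, 9840).
The plane has equation n·P = 913644. For P_4: n·P_4 = 913644.
Equal, so P_4 lies in the plane and all four are coplanar.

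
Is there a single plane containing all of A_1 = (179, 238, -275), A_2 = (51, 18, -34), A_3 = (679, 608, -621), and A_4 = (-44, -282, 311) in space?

No

A normal to the plane through A_1, A_2, A_3 is n = A_1A_2 × A_1A_3 = (-13050, 76212, 62640).
The plane has equation n·P = -1423494. For A_4: n·A_4 = -1436544.
-1436544 ≠ -1423494, so A_4 is off the plane.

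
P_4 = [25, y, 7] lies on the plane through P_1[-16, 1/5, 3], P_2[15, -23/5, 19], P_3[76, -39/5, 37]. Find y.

The plane through P_1, P_2, P_3 has equation −(176/5)x + 418y + (968/5)z = 6138/5.
Substituting P_4: (418)y + (2376/5) = 6138/5, so y = 9/5.

9/5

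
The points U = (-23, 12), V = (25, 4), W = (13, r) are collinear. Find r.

Collinearity: (W − U) must be parallel to (V − U) = (48, -8).
Cross-multiplying the components: (r − 12)·(48) = (36)·(-8).
Solving gives r = 6.

6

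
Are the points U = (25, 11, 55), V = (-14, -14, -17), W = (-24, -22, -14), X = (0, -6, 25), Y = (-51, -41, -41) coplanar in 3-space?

The plane through U, V, W has normal n = UV × UW = (-651, 837, 62) and equation n·P = -3658.
Checking the remaining points: n·X = -3472, n·Y = -3658.
Since n·X = -3472 ≠ -3658, X is off the plane and the points are not all coplanar.

No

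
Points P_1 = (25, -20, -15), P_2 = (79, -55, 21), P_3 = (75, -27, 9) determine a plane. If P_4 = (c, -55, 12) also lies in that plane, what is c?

58

A normal to the plane is n = P_1P_2 × P_1P_3 = (-588, 504, 1372).
P_4 lies in the plane iff n · P_1P_4 = 0.
This gives (-588)c + (34104) = 0, so c = 58.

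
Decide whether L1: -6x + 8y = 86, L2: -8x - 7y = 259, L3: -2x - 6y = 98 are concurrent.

No

Intersecting L1 and L2: solving the 2×2 system gives (x, y) = (-1337/53, -433/53).
Substitute into L3: (-2)(-1337/53) + (-6)(-433/53) = 5272/53.
But L3 requires 98 ≠ 5272/53, so the three lines have no common point.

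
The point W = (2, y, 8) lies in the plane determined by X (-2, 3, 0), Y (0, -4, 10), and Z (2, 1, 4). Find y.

-2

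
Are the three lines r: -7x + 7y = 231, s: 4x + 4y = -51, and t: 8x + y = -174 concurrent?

Intersecting r and s: solving the 2×2 system gives (x, y) = (-183/8, 81/8).
Substitute into t: (8)(-183/8) + (1)(81/8) = -1383/8.
But t requires -174 ≠ -1383/8, so the three lines have no common point.

No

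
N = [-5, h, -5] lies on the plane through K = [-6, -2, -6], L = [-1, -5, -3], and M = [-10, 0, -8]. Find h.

-3

Coplanarity requires KL · (KM × KN) = 0.
KL = (5, -3, 3), KM = (-4, 2, -2); the triple product is linear in h with coefficient -2 and constant term -6.
Setting it to zero: h = -3.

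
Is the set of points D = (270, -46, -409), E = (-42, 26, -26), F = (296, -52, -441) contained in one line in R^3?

No

DE = (-312, 72, 383), DF = (26, -6, -32).
DE × DF = (-6, -26, 0).
The cross product is nonzero, so the points do not lie on one line.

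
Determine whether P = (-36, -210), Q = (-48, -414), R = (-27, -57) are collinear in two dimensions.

Yes

PQ = (-12, -204), PR = (9, 153).
Twice the signed area of △PQR is (-12)(153) − (-204)(9) = 0.
The triangle is degenerate (zero area), so the points are collinear.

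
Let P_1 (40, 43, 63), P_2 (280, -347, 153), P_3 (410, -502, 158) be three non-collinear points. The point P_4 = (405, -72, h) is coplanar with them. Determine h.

-172

A normal to the plane is n = P_1P_2 × P_1P_3 = (12000, 10500, 13500).
P_4 lies in the plane iff n · P_1P_4 = 0.
This gives (13500)h + (2322000) = 0, so h = -172.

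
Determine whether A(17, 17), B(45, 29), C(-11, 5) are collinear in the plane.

Yes

AB = (28, 12), AC = (-28, -12).
Twice the signed area of △ABC is (28)(-12) − (12)(-28) = 0.
The triangle is degenerate (zero area), so the points are collinear.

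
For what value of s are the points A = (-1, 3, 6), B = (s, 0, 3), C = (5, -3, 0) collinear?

2

Collinearity requires AB × AC = 0; each component is linear in s.
The y-component gives (6)s + (-12) = 0, so s = 2.
The remaining components then also vanish.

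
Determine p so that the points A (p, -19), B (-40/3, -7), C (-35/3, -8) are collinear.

20/3

Collinearity: (A − B) must be parallel to (C − B) = (5/3, -1).
Cross-multiplying the components: (p − (-40/3))·(-1) = (-12)·(5/3).
Solving gives p = 20/3.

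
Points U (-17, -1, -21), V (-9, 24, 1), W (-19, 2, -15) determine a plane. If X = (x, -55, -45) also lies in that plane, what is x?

-55

A normal to the plane is n = UV × UW = (84, -92, 74).
X lies in the plane iff n · UX = 0.
This gives (84)x + (4620) = 0, so x = -55.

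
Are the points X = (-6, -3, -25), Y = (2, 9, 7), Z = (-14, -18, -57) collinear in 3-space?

No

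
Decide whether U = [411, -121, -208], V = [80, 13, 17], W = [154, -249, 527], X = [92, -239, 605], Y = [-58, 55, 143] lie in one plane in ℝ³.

The plane through U, V, W has normal n = UV × UW = (127290, 185460, 76806) and equation n·P = 13899882.
Checking the remaining points: n·X = 13853370, n·Y = 13800738.
Since n·X = 13853370 ≠ 13899882, X is off the plane and the points are not all coplanar.

No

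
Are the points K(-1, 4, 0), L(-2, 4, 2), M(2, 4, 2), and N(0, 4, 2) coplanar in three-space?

A normal to the plane through K, L, M is n = KL × KM = (0, 8, 0).
The plane has equation n·P = 32. For N: n·N = 32.
Equal, so N lies in the plane and all four are coplanar.

Yes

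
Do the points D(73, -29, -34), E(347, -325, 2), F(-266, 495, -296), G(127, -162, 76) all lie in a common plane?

A normal to the plane through D, E, F is n = DE × DF = (58688, 59584, 43232).
The plane has equation n·P = 1086400. For G: n·G = 1086400.
Equal, so G lies in the plane and all four are coplanar.

Yes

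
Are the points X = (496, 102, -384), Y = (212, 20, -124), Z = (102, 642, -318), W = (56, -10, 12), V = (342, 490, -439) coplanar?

No

The plane through X, Y, Z has normal n = XY × XZ = (-145812, -83696, -185668) and equation n·P = -9563232.
Checking the remaining points: n·W = -9556528, n·V = -9370492.
Since n·W = -9556528 ≠ -9563232, W is off the plane and the points are not all coplanar.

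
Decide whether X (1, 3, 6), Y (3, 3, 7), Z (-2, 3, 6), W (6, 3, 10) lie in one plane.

Yes

With X as base: XY = (2, 0, 1), XZ = (-3, 0, 0), XW = (5, 0, 4).
XZ × XW = (0, 12, 0).
XY · (XZ × XW) = 0.
The scalar triple product vanishes, so the four points are coplanar.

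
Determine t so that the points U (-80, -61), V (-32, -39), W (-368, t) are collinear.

-193

The three points are collinear iff det[UV; UW] = 0.
This determinant is linear in t: (48)t + (9264) = 0, so t = -193.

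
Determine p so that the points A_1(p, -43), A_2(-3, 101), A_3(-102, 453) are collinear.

The three points are collinear iff det[A_1A_2; A_1A_3] = 0.
This determinant is linear in p: (-352)p + (13200) = 0, so p = 75/2.

75/2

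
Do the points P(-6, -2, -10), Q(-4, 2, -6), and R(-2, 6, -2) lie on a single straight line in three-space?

Yes

PQ = (2, 4, 4), PR = (4, 8, 8).
PQ × PR = (0, 0, 0).
The cross product vanishes, so the three points are collinear.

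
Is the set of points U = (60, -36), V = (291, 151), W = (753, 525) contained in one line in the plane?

Yes

UV = (231, 187), UW = (693, 561).
Checking proportionality: UW = 3·UV, so the vectors are parallel and the points are collinear.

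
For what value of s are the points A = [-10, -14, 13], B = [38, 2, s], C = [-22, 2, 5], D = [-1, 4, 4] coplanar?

Normal to plane ACD: n = (0, -180, -360); plane equation n·P = -2160.
Requiring n·B = -2160: (-360)s + (-360) = -2160.
So s = 5.

5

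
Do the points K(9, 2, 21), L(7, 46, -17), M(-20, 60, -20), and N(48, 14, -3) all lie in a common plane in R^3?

Yes

The four points are coplanar iff the 3×3 determinant with rows KL, KM, KN is zero.
Rows: (-2, 44, -38), (-29, 58, -41), (39, 12, -24).
Expanding along the first row: (-2)(-900) − (44)(2295) + (-38)(-2610) = 0.
Zero determinant ⇒ coplanar.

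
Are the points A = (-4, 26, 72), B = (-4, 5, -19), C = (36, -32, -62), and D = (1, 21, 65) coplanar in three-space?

Yes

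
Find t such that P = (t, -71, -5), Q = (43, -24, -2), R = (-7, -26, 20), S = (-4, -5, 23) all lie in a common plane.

The points are coplanar iff PQ · (PR × PS) = 0.
Expanding, this is linear in t: (468)t + (-13104) = 0.
So t = 28.

28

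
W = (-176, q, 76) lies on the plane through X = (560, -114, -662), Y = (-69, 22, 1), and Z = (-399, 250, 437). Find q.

-22

The plane through X, Y, Z has equation −91868x + 55454y − 98532z = 7460348.
Substituting W: (55454)q + (8680336) = 7460348, so q = -22.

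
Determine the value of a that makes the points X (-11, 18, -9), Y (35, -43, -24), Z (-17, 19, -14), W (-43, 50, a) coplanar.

Normal to plane XYZ: n = (320, 320, -320); plane equation n·P = 5120.
Requiring n·W = 5120: (-320)a + (2240) = 5120.
So a = -9.

-9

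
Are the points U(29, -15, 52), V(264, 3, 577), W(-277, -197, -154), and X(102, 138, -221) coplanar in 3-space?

With U as base: UV = (235, 18, 525), UW = (-306, -182, -206), UX = (73, 153, -273).
UW × UX = (81204, -98576, -33532).
UV · (UW × UX) = -295728.
Since -295728 ≠ 0, the four points are not coplanar.

No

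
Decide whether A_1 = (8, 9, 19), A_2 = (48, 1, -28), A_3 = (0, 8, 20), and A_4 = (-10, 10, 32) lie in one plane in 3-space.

The four points are coplanar iff the 3×3 determinant with rows A_1A_2, A_1A_3, A_1A_4 is zero.
Rows: (40, -8, -47), (-8, -1, 1), (-18, 1, 13).
Expanding along the first row: (40)(-14) − (-8)(-86) + (-47)(-26) = -26.
Nonzero ⇒ not coplanar.

No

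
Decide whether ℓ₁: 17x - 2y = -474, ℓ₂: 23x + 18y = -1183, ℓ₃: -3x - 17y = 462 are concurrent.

Intersecting ℓ₁ and ℓ₂: solving the 2×2 system gives (x, y) = (-5449/176, -9209/352).
Substitute into ℓ₃: (-3)(-5449/176) + (-17)(-9209/352) = 189247/352.
But ℓ₃ requires 462 ≠ 189247/352, so the three lines have no common point.

No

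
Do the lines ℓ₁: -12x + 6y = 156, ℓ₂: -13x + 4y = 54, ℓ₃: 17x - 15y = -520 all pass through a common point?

The three lines meet at one point iff the augmented coefficient matrix [aᵢ bᵢ cᵢ] has rank < 3, i.e. its determinant vanishes.
Here the determinant is 0.
It vanishes, so the lines are concurrent at (10, 46).

Yes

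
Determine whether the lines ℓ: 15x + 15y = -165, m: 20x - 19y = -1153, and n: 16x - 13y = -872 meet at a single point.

No

The three lines meet at one point iff the augmented coefficient matrix [aᵢ bᵢ cᵢ] has rank < 3, i.e. its determinant vanishes.
Here the determinant is 1305.
Nonzero, so no common point exists.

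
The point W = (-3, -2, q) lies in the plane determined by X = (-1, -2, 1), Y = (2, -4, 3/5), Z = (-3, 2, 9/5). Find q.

1

Coplanarity requires XY · (XZ × XW) = 0.
XY = (3, -2, -2/5), XZ = (-2, 4, 4/5); the triple product is linear in q with coefficient 8 and constant term -8.
Setting it to zero: q = 1.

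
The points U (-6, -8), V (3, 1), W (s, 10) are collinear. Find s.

12

Collinearity: (W − U) must be parallel to (V − U) = (9, 9).
Cross-multiplying the components: (s − (-6))·(9) = (18)·(9).
Solving gives s = 12.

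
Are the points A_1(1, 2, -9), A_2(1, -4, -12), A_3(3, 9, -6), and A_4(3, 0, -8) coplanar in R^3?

The four points are coplanar iff the 3×3 determinant with rows A_1A_2, A_1A_3, A_1A_4 is zero.
Rows: (0, -6, -3), (2, 7, 3), (2, -2, 1).
Expanding along the first row: (0)(13) − (-6)(-4) + (-3)(-18) = 30.
Nonzero ⇒ not coplanar.

No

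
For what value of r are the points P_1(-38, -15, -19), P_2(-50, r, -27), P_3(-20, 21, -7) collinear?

Collinearity requires P_1P_2 × P_1P_3 = 0; each component is linear in r.
The x-component gives (12)r + (468) = 0, so r = -39.
The remaining components then also vanish.

-39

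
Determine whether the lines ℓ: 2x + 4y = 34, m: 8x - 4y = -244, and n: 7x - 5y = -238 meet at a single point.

Lines aᵢx + bᵢy = cᵢ with pairwise distinct directions are concurrent exactly when det[aᵢ bᵢ cᵢ] = 0.
Here the determinant is -160.
Nonzero, so no common point exists.

No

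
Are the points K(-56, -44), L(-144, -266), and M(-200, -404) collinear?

KL = (-88, -222), KM = (-144, -360).
det[KL; KM] = (-88)(-360) − (-222)(-144) = -288.
The determinant is nonzero, so they are not collinear.

No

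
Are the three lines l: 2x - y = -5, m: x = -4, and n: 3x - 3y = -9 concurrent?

No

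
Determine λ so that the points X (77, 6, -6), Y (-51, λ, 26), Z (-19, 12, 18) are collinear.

Collinearity requires XY × XZ = 0; each component is linear in λ.
The x-component gives (24)λ + (-336) = 0, so λ = 14.
The remaining components then also vanish.

14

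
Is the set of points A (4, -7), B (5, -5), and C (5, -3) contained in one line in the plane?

AB = (1, 2), AC = (1, 4).
Twice the signed area of △ABC is (1)(4) − (2)(1) = 2.
The area is nonzero, so the three points are not collinear.

No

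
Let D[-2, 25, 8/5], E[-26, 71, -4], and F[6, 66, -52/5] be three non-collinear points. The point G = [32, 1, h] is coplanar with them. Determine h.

A normal to the plane is n = DE × DF = (-1612/5, -1664/5, -1352).
G lies in the plane iff n · DG = 0.
This gives (-1352)h + (-4056/5) = 0, so h = -3/5.

-3/5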